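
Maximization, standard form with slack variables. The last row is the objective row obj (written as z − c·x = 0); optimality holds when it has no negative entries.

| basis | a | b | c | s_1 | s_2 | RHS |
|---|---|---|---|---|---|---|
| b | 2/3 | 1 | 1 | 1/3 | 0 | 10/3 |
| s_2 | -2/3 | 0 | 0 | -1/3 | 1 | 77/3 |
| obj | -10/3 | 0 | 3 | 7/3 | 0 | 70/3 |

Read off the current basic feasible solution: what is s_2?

77/3

s_2 is basic (row 2); its value is the RHS of that row, 77/3.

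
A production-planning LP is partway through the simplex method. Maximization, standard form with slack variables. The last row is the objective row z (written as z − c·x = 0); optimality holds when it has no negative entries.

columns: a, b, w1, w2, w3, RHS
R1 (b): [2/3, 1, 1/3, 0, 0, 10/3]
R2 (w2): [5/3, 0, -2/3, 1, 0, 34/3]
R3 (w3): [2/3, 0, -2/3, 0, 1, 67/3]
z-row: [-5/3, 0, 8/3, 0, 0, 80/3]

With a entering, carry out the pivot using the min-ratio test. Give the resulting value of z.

35

Ratio test on column a — row 1: (10/3)/(2/3) = 5; row 2: (34/3)/(5/3) = 34/5; row 3: (67/3)/(2/3) = 67/2. Minimum is 5 at row 1 (b leaves); pivot element 2/3.
Pivot on row 1; the z-row RHS becomes 80/3 − (-5/3)·5 = 35.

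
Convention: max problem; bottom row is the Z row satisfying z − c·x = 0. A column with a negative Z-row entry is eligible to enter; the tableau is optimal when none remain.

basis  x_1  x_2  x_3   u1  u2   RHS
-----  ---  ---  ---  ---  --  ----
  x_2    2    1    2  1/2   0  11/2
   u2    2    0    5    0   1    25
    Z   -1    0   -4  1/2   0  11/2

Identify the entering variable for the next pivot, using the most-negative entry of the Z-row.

Negative Z-row entries: x_1: -1, x_3: -4.
The most negative is -4 in column x_3, so x_3 enters.

x_3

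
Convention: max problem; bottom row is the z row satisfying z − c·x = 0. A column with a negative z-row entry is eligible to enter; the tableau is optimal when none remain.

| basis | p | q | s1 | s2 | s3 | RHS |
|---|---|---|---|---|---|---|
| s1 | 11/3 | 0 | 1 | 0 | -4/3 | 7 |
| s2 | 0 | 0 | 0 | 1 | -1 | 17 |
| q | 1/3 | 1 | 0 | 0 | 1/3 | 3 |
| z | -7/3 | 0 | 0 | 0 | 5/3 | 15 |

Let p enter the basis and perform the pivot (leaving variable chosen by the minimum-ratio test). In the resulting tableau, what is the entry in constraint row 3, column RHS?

Ratio test on column p — row 1: 7/(11/3) = 21/11; row 2: entry 0 ≤ 0; row 3: 3/(1/3) = 9. Minimum is 21/11 at row 1 (s1 leaves); pivot element 11/3.
Divide row 1 by 11/3; eliminate column p from the other rows.
Row 3 update in column RHS: 3 − (1/3)·(21/11) = 26/11.

26/11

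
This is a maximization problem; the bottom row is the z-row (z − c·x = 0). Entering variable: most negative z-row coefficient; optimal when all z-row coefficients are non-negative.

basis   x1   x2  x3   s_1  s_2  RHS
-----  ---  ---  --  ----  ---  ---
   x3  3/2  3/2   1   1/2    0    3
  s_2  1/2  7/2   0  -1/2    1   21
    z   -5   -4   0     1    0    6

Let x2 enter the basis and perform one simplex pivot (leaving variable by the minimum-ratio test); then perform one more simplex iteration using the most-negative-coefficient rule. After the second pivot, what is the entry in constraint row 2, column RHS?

Ratio test on column x2 — row 1: 3/(3/2) = 2; row 2: 21/(7/2) = 6. Minimum is 2 at row 1 (x3 leaves); pivot element 3/2.
Divide row 1 by 3/2; eliminate column x2 from the other rows.
Second iteration: most negative z-row entry is -1 in column x1, so x1 enters.
Ratio test on column x1 — row 1: 2/1 = 2; row 2: entry -3 ≤ 0. Minimum is 2 at row 1 (x2 leaves); pivot element 1.
Divide row 1 by 1; eliminate column x1 from the other rows.
After both pivots, the entry at constraint row 2, column RHS is 20.

20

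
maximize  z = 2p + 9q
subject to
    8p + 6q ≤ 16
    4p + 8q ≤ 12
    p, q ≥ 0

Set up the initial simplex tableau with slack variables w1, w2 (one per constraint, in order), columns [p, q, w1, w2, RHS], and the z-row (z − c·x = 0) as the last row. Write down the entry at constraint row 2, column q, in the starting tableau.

8

Constraint 2 has coefficient 8 on q.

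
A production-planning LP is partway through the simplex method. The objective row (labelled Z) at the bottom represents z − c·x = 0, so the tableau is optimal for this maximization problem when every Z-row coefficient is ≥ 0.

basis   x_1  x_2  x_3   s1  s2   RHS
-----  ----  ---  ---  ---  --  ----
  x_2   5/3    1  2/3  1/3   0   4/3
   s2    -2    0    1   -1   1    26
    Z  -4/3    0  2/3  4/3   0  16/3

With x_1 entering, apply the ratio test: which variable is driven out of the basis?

Column x_1 entries and ratios — x_2: (4/3)/(5/3) = 4/5; s2: -2 ≤ 0, skip.
Smallest ratio is 4/5 in the row of x_2, so x_2 leaves.

x_2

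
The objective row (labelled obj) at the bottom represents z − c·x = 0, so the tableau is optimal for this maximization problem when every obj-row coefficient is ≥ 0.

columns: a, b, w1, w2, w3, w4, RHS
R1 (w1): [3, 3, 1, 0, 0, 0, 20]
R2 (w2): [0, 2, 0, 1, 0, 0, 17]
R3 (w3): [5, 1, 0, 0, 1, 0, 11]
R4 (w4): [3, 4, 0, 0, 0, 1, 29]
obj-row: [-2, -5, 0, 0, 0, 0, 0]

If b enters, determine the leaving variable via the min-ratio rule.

Column b entries and ratios — w1: 20/3 = 20/3; w2: 17/2 = 17/2; w3: 11/1 = 11; w4: 29/4 = 29/4.
Smallest ratio is 20/3 in the row of w1, so w1 leaves.

w1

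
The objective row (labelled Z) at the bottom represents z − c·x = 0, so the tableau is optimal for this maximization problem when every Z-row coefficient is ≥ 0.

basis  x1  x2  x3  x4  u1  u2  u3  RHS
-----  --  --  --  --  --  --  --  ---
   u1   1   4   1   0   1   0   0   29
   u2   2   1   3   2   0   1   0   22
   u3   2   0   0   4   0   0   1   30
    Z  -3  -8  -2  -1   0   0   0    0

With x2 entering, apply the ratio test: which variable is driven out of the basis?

u1

Column x2 entries and ratios — u1: 29/4 = 29/4; u2: 22/1 = 22; u3: 0 ≤ 0, skip.
Smallest ratio is 29/4 in the row of u1, so u1 leaves.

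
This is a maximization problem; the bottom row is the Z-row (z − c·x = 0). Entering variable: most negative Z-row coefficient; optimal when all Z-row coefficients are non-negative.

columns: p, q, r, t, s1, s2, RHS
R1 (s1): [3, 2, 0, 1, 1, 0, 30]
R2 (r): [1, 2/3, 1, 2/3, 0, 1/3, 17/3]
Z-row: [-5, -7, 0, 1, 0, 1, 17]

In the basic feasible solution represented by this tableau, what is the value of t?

0

t is not in the basis, so in the current basic feasible solution t = 0.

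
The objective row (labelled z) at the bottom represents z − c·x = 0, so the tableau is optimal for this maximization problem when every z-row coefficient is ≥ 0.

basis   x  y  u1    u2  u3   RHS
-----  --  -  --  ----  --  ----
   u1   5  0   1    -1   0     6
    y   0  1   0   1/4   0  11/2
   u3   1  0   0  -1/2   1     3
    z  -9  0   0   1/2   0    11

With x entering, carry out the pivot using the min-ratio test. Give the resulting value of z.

Ratio test on column x — row 1: 6/5 = 6/5; row 2: entry 0 ≤ 0; row 3: 3/1 = 3. Minimum is 6/5 at row 1 (u1 leaves); pivot element 5.
Pivot on row 1; the z-row RHS becomes 11 − (-9)·(6/5) = 109/5.

109/5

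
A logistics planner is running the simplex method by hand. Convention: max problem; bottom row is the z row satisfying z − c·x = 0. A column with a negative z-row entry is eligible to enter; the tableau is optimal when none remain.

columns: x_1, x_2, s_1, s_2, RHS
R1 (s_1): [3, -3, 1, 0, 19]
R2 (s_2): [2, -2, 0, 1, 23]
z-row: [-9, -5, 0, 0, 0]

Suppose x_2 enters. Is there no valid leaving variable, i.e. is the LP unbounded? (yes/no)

Every constraint-row entry in column x_2 is ≤ 0, so increasing x_2 is unbounded.

yes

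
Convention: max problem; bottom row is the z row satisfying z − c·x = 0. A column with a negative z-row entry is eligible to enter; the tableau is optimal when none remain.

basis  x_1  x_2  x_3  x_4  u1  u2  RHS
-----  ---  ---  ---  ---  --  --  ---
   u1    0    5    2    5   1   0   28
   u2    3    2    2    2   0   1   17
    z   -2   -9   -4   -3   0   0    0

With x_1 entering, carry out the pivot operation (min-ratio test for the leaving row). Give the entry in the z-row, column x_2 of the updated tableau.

Ratio test on column x_1 — row 1: entry 0 ≤ 0; row 2: 17/3 = 17/3. Minimum is 17/3 at row 2 (u2 leaves); pivot element 3.
Divide row 2 by 3; eliminate column x_1 from the other rows.
z-row update in column x_2: -9 − (-2)·(2/3) = -23/3.

-23/3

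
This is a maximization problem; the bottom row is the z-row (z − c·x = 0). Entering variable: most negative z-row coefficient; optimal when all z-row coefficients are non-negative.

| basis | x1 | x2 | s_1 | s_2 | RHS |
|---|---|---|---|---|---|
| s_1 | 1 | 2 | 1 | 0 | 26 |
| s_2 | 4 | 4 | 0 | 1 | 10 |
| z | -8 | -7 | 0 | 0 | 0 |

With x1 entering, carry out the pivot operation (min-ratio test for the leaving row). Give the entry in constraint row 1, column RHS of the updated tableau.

47/2

Ratio test on column x1 — row 1: 26/1 = 26; row 2: 10/4 = 5/2. Minimum is 5/2 at row 2 (s_2 leaves); pivot element 4.
Divide row 2 by 4; eliminate column x1 from the other rows.
Row 1 update in column RHS: 26 − 1·(5/2) = 47/2.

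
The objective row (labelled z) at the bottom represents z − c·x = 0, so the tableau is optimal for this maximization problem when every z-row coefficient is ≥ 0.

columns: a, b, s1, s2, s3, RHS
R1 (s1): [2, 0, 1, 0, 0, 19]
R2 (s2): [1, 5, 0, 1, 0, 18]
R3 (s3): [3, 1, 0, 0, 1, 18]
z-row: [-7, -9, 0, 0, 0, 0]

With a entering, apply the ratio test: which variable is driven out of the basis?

Column a entries and ratios — s1: 19/2 = 19/2; s2: 18/1 = 18; s3: 18/3 = 6.
Smallest ratio is 6 in the row of s3, so s3 leaves.

s3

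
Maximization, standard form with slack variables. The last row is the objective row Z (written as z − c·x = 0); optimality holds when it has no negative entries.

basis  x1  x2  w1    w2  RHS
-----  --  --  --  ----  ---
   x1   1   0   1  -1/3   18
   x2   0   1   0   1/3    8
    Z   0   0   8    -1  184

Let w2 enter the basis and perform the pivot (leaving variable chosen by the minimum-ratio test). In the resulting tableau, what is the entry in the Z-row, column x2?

Ratio test on column w2 — row 1: entry -1/3 ≤ 0; row 2: 8/(1/3) = 24. Minimum is 24 at row 2 (x2 leaves); pivot element 1/3.
Divide row 2 by 1/3; eliminate column w2 from the other rows.
Z-row update in column x2: 0 − (-1)·3 = 3.

3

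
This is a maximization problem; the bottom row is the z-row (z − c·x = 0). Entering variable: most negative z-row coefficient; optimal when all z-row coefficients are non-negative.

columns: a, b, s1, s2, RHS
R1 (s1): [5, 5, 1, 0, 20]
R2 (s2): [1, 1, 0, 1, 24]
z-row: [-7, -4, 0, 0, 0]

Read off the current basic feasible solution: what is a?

a is not in the basis, so in the current basic feasible solution a = 0.

0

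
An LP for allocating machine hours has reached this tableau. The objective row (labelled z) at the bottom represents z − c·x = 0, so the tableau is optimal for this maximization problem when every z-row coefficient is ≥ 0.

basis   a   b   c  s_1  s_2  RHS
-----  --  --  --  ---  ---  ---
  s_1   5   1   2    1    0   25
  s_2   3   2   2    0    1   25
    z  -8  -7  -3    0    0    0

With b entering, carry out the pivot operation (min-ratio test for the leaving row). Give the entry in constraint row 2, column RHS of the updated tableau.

25/2

Ratio test on column b — row 1: 25/1 = 25; row 2: 25/2 = 25/2. Minimum is 25/2 at row 2 (s_2 leaves); pivot element 2.
Divide row 2 by 2; eliminate column b from the other rows.
In the new row 2, the RHS entry is the old entry divided by the pivot: 25/2 = 25/2.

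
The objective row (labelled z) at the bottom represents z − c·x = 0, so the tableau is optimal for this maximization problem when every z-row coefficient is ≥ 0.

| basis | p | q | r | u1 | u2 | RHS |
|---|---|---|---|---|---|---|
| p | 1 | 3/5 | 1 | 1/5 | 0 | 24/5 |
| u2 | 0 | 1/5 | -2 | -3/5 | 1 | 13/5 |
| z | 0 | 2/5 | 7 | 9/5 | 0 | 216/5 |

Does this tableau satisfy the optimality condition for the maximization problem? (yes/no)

yes

Every z-row coefficient is ≥ 0, so the tableau is optimal.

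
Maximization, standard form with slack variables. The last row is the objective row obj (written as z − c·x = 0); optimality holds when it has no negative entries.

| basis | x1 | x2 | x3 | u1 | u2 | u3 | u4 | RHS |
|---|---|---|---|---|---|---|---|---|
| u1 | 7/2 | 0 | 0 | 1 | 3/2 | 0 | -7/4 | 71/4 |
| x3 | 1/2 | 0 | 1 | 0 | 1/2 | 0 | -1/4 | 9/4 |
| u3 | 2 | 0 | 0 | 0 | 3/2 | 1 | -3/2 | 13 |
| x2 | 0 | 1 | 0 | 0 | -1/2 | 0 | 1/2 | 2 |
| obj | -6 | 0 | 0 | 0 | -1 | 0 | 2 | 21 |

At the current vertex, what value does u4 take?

u4 is not in the basis, so in the current basic feasible solution u4 = 0.

0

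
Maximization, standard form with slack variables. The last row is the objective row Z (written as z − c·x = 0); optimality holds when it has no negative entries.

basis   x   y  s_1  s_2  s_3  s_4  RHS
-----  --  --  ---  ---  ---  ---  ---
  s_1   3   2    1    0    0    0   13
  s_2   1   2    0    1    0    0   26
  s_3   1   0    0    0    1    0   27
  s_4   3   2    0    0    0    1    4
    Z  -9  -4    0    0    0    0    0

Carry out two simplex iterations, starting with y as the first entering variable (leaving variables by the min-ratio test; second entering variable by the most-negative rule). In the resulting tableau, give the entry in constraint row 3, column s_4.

Ratio test on column y — row 1: 13/2 = 13/2; row 2: 26/2 = 13; row 3: entry 0 ≤ 0; row 4: 4/2 = 2. Minimum is 2 at row 4 (s_4 leaves); pivot element 2.
Divide row 4 by 2; eliminate column y from the other rows.
Second iteration: most negative Z-row entry is -3 in column x, so x enters.
Ratio test on column x — row 1: entry 0 ≤ 0; row 2: entry -2 ≤ 0; row 3: 27/1 = 27; row 4: 2/(3/2) = 4/3. Minimum is 4/3 at row 4 (y leaves); pivot element 3/2.
Divide row 4 by 3/2; eliminate column x from the other rows.
After both pivots, the entry at constraint row 3, column s_4 is -1/3.

-1/3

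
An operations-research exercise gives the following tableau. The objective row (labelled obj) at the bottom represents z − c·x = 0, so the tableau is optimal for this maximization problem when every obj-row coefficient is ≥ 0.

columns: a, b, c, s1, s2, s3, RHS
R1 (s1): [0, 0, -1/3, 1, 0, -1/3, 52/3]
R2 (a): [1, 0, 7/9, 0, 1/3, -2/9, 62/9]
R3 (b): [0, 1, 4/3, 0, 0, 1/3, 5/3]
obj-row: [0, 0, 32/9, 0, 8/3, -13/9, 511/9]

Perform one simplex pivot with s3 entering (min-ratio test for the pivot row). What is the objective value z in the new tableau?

Ratio test on column s3 — row 1: entry -1/3 ≤ 0; row 2: entry -2/9 ≤ 0; row 3: (5/3)/(1/3) = 5. Minimum is 5 at row 3 (b leaves); pivot element 1/3.
Pivot on row 3; the obj-row RHS becomes 511/9 − (-13/9)·5 = 64.

64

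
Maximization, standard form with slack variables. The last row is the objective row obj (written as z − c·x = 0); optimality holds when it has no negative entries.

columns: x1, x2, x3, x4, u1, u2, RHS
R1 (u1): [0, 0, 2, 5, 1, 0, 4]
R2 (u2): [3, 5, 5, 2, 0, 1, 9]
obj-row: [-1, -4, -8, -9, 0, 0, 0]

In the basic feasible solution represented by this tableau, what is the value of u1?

u1 is basic (row 1); its value is the RHS of that row, 4.

4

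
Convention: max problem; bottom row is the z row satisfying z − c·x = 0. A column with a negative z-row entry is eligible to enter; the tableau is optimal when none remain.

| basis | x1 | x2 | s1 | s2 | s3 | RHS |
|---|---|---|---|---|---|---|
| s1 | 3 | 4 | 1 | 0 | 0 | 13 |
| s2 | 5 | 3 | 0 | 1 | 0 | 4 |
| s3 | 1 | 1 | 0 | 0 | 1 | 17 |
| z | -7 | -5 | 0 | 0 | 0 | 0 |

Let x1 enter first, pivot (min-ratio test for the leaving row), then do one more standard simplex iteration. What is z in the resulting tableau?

Ratio test on column x1 — row 1: 13/3 = 13/3; row 2: 4/5 = 4/5; row 3: 17/1 = 17. Minimum is 4/5 at row 2 (s2 leaves); pivot element 5.
Pivot on row 2; the z-row RHS becomes 0 − (-7)·(4/5) = 28/5.
Next entering variable (most negative z-row entry -4/5): x2.
Ratio test on column x2 — row 1: (53/5)/(11/5) = 53/11; row 2: (4/5)/(3/5) = 4/3; row 3: (81/5)/(2/5) = 81/2. Minimum is 4/3 at row 2 (x1 leaves); pivot element 3/5.
After the second pivot the z-row RHS is 28/5 − (-4/5)·(4/3) = 20/3.

20/3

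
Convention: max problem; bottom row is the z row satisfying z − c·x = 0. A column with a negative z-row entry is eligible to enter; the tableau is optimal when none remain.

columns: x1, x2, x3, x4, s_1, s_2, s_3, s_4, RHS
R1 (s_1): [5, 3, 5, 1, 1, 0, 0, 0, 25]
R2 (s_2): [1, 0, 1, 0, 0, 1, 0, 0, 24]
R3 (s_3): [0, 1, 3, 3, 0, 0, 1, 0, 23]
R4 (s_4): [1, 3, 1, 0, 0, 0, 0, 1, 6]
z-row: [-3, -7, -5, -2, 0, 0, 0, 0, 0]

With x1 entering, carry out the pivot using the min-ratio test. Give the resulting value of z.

Ratio test on column x1 — row 1: 25/5 = 5; row 2: 24/1 = 24; row 3: entry 0 ≤ 0; row 4: 6/1 = 6. Minimum is 5 at row 1 (s_1 leaves); pivot element 5.
Pivot on row 1; the z-row RHS becomes 0 − (-3)·5 = 15.

15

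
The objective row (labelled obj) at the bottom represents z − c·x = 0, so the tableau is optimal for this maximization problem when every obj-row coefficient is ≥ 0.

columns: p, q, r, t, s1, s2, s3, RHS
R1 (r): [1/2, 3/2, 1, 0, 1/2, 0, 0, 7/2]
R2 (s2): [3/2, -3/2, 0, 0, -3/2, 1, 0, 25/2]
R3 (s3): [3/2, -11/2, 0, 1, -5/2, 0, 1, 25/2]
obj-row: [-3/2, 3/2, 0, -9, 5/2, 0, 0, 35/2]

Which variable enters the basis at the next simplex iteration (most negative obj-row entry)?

t

Negative obj-row entries: p: -3/2, t: -9.
The most negative is -9 in column t, so t enters.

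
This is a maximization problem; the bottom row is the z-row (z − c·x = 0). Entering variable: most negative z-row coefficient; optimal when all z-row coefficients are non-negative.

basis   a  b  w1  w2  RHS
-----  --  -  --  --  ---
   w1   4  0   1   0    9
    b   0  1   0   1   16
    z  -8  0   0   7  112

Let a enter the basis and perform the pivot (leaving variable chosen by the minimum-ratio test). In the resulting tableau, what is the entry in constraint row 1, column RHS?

9/4

Ratio test on column a — row 1: 9/4 = 9/4; row 2: entry 0 ≤ 0. Minimum is 9/4 at row 1 (w1 leaves); pivot element 4.
Divide row 1 by 4; eliminate column a from the other rows.
In the new row 1, the RHS entry is the old entry divided by the pivot: 9/4 = 9/4.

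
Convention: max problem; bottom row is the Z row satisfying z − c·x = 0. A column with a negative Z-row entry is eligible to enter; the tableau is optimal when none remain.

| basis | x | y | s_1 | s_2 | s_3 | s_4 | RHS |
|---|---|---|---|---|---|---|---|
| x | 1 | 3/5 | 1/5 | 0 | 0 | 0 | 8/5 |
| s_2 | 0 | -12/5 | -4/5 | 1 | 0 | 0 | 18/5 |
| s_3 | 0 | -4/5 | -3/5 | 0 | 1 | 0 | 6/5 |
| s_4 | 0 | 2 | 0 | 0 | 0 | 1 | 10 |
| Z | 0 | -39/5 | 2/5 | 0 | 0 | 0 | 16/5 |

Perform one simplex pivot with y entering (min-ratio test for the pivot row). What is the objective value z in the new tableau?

24

Ratio test on column y — row 1: (8/5)/(3/5) = 8/3; row 2: entry -12/5 ≤ 0; row 3: entry -4/5 ≤ 0; row 4: 10/2 = 5. Minimum is 8/3 at row 1 (x leaves); pivot element 3/5.
Pivot on row 1; the Z-row RHS becomes 16/5 − (-39/5)·(8/3) = 24.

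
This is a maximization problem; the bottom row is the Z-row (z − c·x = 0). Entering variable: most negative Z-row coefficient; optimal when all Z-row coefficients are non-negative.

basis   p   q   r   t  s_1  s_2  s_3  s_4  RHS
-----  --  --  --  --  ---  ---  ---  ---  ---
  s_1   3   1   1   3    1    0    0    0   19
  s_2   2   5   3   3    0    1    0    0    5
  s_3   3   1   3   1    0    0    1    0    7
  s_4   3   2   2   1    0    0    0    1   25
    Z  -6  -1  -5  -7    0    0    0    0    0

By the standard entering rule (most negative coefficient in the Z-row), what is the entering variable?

t

Negative Z-row entries: p: -6, q: -1, r: -5, t: -7.
The most negative is -7 in column t, so t enters.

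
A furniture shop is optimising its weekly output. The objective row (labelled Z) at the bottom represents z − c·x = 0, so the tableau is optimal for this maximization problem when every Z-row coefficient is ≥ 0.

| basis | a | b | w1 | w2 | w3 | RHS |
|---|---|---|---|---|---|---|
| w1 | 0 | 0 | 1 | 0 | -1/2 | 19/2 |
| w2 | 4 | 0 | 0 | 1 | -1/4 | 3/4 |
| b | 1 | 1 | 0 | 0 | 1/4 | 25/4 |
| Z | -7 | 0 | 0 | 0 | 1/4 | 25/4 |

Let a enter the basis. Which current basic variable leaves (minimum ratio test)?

Column a entries and ratios — w1: 0 ≤ 0, skip; w2: (3/4)/4 = 3/16; b: (25/4)/1 = 25/4.
Smallest ratio is 3/16 in the row of w2, so w2 leaves.

w2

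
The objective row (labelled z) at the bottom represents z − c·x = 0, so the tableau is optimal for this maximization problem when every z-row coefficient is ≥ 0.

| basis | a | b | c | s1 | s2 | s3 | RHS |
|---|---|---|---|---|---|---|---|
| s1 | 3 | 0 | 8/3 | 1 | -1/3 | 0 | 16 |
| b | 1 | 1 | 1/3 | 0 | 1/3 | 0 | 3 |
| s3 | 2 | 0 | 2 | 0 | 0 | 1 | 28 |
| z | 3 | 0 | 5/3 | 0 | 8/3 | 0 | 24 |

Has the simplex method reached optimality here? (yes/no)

Every z-row coefficient is ≥ 0, so the tableau is optimal.

yes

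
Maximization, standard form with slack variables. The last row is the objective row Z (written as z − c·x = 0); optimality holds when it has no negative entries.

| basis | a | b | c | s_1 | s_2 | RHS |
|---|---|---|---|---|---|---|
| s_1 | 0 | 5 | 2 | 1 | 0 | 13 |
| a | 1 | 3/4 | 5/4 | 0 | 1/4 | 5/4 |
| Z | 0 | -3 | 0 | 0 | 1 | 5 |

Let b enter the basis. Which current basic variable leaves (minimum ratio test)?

Column b entries and ratios — s_1: 13/5 = 13/5; a: (5/4)/(3/4) = 5/3.
Smallest ratio is 5/3 in the row of a, so a leaves.

a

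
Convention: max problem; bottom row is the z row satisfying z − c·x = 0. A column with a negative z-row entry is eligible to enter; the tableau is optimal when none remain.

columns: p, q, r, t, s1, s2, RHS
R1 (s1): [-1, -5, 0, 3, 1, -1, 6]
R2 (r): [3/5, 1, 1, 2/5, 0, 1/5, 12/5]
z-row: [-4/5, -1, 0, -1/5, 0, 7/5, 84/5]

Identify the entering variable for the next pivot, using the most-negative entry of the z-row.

q

Negative z-row entries: p: -4/5, q: -1, t: -1/5.
The most negative is -1 in column q, so q enters.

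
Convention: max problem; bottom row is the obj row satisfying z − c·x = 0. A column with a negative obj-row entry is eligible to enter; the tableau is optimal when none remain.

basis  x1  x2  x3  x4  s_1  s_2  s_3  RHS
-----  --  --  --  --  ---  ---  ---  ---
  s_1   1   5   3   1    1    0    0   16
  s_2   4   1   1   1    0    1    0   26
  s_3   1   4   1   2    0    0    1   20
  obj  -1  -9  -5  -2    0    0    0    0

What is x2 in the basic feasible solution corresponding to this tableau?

0

x2 is not in the basis, so in the current basic feasible solution x2 = 0.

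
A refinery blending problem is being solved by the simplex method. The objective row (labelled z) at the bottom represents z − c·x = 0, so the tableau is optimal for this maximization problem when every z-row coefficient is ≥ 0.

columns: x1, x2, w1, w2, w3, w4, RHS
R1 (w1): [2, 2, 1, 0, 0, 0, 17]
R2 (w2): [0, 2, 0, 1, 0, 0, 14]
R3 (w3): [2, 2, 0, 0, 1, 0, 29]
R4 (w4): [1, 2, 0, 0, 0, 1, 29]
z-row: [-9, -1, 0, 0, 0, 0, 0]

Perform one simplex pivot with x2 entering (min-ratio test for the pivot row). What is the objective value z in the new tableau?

7

Ratio test on column x2 — row 1: 17/2 = 17/2; row 2: 14/2 = 7; row 3: 29/2 = 29/2; row 4: 29/2 = 29/2. Minimum is 7 at row 2 (w2 leaves); pivot element 2.
Pivot on row 2; the z-row RHS becomes 0 − (-1)·7 = 7.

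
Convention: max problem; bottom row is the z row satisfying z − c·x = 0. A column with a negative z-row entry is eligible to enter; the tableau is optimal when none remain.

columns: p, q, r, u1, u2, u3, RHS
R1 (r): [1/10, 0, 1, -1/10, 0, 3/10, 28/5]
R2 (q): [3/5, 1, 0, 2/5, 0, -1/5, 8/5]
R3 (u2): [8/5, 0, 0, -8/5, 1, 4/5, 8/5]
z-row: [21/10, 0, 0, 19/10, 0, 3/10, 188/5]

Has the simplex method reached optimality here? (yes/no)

Every z-row coefficient is ≥ 0, so the tableau is optimal.

yes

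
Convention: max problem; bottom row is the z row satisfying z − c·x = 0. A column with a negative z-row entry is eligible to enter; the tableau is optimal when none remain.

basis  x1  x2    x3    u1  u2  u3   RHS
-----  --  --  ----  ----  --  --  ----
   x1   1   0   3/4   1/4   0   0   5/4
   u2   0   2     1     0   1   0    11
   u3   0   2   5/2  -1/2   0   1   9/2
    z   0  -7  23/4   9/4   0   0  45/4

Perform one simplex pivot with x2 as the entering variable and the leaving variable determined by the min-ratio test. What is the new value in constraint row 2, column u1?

1/2

Ratio test on column x2 — row 1: entry 0 ≤ 0; row 2: 11/2 = 11/2; row 3: (9/2)/2 = 9/4. Minimum is 9/4 at row 3 (u3 leaves); pivot element 2.
Divide row 3 by 2; eliminate column x2 from the other rows.
Row 2 update in column u1: 0 − 2·(-1/4) = 1/2.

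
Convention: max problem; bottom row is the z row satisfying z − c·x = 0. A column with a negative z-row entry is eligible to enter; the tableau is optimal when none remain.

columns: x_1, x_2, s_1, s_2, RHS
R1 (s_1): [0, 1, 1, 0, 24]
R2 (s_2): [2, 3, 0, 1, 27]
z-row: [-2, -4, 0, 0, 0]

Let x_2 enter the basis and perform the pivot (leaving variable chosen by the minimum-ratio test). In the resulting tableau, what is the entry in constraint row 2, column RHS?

Ratio test on column x_2 — row 1: 24/1 = 24; row 2: 27/3 = 9. Minimum is 9 at row 2 (s_2 leaves); pivot element 3.
Divide row 2 by 3; eliminate column x_2 from the other rows.
In the new row 2, the RHS entry is the old entry divided by the pivot: 27/3 = 9.

9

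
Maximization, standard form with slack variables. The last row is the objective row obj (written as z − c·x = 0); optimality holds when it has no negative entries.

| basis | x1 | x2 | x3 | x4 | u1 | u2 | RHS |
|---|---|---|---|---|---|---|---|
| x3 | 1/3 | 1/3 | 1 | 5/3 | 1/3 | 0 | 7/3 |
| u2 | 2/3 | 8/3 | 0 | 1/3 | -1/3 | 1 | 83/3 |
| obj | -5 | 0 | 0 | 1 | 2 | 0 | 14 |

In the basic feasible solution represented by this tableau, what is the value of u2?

83/3

u2 is basic (row 2); its value is the RHS of that row, 83/3.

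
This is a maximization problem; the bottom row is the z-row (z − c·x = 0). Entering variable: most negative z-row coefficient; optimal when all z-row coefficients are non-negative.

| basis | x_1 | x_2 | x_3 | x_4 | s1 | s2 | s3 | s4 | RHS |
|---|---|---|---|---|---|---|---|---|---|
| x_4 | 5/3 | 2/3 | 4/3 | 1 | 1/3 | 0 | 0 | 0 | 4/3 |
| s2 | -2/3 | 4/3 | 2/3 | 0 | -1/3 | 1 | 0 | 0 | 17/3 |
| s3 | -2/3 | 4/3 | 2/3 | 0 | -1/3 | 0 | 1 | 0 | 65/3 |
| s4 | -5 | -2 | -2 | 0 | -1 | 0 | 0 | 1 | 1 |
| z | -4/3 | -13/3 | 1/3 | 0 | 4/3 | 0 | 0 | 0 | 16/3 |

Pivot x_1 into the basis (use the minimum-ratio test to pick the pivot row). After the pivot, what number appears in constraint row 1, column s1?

Ratio test on column x_1 — row 1: (4/3)/(5/3) = 4/5; row 2: entry -2/3 ≤ 0; row 3: entry -2/3 ≤ 0; row 4: entry -5 ≤ 0. Minimum is 4/5 at row 1 (x_4 leaves); pivot element 5/3.
Divide row 1 by 5/3; eliminate column x_1 from the other rows.
In the new row 1, the s1 entry is the old entry divided by the pivot: (1/3)/(5/3) = 1/5.

1/5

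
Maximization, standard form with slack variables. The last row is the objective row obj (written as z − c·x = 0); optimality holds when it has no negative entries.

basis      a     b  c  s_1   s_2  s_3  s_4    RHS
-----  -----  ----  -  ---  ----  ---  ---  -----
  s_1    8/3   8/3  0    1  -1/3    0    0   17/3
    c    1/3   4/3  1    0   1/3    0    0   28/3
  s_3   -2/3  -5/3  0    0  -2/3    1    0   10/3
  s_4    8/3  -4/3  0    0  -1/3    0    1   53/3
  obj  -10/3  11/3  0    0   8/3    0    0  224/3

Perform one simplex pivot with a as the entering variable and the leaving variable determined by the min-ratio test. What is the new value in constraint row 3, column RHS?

Ratio test on column a — row 1: (17/3)/(8/3) = 17/8; row 2: (28/3)/(1/3) = 28; row 3: entry -2/3 ≤ 0; row 4: (53/3)/(8/3) = 53/8. Minimum is 17/8 at row 1 (s_1 leaves); pivot element 8/3.
Divide row 1 by 8/3; eliminate column a from the other rows.
Row 3 update in column RHS: 10/3 − (-2/3)·(17/8) = 19/4.

19/4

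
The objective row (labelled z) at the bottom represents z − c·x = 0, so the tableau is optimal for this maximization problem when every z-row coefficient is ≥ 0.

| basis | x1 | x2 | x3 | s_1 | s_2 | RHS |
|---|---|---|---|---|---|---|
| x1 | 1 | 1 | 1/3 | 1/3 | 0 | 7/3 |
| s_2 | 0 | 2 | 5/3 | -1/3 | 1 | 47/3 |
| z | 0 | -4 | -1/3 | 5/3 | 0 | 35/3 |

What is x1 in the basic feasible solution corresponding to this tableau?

7/3

x1 is basic (row 1); its value is the RHS of that row, 7/3.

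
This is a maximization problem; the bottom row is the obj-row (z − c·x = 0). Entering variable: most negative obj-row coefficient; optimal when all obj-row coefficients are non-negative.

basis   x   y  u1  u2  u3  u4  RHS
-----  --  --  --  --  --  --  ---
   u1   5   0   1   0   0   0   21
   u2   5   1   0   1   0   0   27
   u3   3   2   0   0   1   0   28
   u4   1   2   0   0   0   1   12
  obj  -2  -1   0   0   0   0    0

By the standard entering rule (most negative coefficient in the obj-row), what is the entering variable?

x

Negative obj-row entries: x: -2, y: -1.
The most negative is -2 in column x, so x enters.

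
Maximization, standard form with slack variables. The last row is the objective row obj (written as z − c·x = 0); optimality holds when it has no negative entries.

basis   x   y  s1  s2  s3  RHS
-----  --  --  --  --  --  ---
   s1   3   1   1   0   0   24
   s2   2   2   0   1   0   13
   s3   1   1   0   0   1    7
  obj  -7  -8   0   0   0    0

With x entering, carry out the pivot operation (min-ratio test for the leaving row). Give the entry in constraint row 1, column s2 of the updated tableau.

Ratio test on column x — row 1: 24/3 = 8; row 2: 13/2 = 13/2; row 3: 7/1 = 7. Minimum is 13/2 at row 2 (s2 leaves); pivot element 2.
Divide row 2 by 2; eliminate column x from the other rows.
Row 1 update in column s2: 0 − 3·(1/2) = -3/2.

-3/2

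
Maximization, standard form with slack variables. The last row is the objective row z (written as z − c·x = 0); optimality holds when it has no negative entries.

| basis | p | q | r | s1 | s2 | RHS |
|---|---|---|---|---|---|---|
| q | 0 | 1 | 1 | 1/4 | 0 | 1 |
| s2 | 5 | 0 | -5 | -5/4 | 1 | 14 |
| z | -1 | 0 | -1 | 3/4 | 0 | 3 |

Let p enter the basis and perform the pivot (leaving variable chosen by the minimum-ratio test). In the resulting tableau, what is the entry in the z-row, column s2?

Ratio test on column p — row 1: entry 0 ≤ 0; row 2: 14/5 = 14/5. Minimum is 14/5 at row 2 (s2 leaves); pivot element 5.
Divide row 2 by 5; eliminate column p from the other rows.
z-row update in column s2: 0 − (-1)·(1/5) = 1/5.

1/5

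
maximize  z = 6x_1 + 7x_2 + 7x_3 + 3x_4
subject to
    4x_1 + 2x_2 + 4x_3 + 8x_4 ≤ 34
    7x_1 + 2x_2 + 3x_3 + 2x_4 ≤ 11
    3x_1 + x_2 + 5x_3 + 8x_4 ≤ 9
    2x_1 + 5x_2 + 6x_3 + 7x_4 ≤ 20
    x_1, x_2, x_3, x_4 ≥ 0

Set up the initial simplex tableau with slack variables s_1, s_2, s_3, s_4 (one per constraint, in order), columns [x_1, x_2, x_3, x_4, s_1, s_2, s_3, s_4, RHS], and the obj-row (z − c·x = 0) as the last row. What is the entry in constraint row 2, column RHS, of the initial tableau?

The RHS of constraint 2 is b_2 = 11.

11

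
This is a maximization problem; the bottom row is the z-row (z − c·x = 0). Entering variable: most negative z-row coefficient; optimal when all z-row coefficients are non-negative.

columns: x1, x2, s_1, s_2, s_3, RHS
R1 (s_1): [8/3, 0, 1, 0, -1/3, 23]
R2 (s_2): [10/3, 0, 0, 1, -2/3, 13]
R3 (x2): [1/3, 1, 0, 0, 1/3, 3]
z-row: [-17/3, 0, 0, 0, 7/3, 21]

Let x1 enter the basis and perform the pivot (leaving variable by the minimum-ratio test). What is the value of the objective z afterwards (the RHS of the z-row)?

431/10

Ratio test on column x1 — row 1: 23/(8/3) = 69/8; row 2: 13/(10/3) = 39/10; row 3: 3/(1/3) = 9. Minimum is 39/10 at row 2 (s_2 leaves); pivot element 10/3.
Pivot on row 2; the z-row RHS becomes 21 − (-17/3)·(39/10) = 431/10.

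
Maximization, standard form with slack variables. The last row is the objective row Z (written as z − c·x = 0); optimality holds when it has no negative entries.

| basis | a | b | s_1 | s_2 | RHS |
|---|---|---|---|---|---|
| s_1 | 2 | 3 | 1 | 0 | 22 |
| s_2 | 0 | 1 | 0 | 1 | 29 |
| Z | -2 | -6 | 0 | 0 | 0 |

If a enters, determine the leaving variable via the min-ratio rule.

s_1

Column a entries and ratios — s_1: 22/2 = 11; s_2: 0 ≤ 0, skip.
Smallest ratio is 11 in the row of s_1, so s_1 leaves.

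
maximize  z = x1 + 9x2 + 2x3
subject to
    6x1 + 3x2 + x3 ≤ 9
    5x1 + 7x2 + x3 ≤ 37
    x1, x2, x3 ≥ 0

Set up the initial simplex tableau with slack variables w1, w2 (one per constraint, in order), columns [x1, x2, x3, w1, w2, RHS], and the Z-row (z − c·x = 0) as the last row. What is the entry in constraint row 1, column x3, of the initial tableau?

1

Constraint 1 has coefficient 1 on x3.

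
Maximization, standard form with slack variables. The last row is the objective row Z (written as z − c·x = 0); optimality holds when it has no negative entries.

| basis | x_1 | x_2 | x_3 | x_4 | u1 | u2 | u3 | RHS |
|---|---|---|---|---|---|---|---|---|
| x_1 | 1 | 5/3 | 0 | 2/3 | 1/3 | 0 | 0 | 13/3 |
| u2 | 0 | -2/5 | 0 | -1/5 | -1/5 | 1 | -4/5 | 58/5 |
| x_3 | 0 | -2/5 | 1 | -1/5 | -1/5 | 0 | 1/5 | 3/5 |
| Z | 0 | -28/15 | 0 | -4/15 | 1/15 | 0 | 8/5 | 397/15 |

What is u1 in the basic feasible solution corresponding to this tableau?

0

u1 is not in the basis, so in the current basic feasible solution u1 = 0.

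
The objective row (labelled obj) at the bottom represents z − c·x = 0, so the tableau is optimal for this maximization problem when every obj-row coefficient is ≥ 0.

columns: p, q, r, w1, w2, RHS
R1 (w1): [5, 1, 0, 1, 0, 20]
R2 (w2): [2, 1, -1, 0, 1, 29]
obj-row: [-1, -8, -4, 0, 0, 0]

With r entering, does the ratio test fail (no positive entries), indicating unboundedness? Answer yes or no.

Every constraint-row entry in column r is ≤ 0, so increasing r is unbounded.

yes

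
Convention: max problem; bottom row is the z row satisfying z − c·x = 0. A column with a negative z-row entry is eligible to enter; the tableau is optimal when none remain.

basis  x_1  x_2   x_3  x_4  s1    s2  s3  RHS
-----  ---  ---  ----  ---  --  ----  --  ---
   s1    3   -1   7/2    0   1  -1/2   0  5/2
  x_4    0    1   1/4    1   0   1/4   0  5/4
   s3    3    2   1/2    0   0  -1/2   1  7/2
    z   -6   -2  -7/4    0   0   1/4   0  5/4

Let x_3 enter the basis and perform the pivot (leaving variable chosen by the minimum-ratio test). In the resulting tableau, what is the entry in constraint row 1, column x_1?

Ratio test on column x_3 — row 1: (5/2)/(7/2) = 5/7; row 2: (5/4)/(1/4) = 5; row 3: (7/2)/(1/2) = 7. Minimum is 5/7 at row 1 (s1 leaves); pivot element 7/2.
Divide row 1 by 7/2; eliminate column x_3 from the other rows.
In the new row 1, the x_1 entry is the old entry divided by the pivot: 3/(7/2) = 6/7.

6/7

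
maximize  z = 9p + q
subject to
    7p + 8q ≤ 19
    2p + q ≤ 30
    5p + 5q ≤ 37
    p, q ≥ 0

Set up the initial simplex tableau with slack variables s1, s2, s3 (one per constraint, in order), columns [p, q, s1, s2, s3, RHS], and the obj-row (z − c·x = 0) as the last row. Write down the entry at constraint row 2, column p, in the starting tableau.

2

Constraint 2 has coefficient 2 on p.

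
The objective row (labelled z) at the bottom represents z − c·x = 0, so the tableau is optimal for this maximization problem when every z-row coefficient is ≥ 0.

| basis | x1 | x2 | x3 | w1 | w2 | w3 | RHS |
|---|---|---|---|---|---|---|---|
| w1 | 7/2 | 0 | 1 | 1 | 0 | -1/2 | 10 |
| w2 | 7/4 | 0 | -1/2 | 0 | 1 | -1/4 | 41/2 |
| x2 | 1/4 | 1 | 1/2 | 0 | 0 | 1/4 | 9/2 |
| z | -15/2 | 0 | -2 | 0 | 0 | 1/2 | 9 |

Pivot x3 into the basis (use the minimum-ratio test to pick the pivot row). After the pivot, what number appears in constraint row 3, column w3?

1/2

Ratio test on column x3 — row 1: 10/1 = 10; row 2: entry -1/2 ≤ 0; row 3: (9/2)/(1/2) = 9. Minimum is 9 at row 3 (x2 leaves); pivot element 1/2.
Divide row 3 by 1/2; eliminate column x3 from the other rows.
In the new row 3, the w3 entry is the old entry divided by the pivot: (1/4)/(1/2) = 1/2.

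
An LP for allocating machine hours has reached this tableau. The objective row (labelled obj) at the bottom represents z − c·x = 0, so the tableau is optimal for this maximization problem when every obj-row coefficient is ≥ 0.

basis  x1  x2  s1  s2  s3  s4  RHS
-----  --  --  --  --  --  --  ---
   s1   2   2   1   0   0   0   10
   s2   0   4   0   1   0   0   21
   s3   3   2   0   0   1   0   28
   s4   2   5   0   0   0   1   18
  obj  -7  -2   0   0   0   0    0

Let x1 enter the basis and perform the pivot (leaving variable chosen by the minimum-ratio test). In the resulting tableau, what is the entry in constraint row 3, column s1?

-3/2

Ratio test on column x1 — row 1: 10/2 = 5; row 2: entry 0 ≤ 0; row 3: 28/3 = 28/3; row 4: 18/2 = 9. Minimum is 5 at row 1 (s1 leaves); pivot element 2.
Divide row 1 by 2; eliminate column x1 from the other rows.
Row 3 update in column s1: 0 − 3·(1/2) = -3/2.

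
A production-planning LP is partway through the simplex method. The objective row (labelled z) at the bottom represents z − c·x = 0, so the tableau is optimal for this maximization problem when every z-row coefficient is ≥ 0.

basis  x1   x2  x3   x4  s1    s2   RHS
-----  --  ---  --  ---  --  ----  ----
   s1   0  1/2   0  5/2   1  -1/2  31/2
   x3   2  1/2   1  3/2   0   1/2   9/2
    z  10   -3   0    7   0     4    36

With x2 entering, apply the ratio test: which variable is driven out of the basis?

Column x2 entries and ratios — s1: (31/2)/(1/2) = 31; x3: (9/2)/(1/2) = 9.
Smallest ratio is 9 in the row of x3, so x3 leaves.

x3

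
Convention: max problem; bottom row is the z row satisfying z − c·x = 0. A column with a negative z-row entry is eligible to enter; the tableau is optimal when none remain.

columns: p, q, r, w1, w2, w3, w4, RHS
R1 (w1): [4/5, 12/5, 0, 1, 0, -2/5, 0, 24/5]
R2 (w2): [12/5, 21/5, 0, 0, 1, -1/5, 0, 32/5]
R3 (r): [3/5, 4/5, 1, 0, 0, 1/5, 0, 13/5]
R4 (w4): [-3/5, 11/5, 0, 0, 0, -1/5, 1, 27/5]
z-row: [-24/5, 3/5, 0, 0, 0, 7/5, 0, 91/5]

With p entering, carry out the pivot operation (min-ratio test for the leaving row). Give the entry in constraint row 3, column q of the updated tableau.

Ratio test on column p — row 1: (24/5)/(4/5) = 6; row 2: (32/5)/(12/5) = 8/3; row 3: (13/5)/(3/5) = 13/3; row 4: entry -3/5 ≤ 0. Minimum is 8/3 at row 2 (w2 leaves); pivot element 12/5.
Divide row 2 by 12/5; eliminate column p from the other rows.
Row 3 update in column q: 4/5 − (3/5)·(7/4) = -1/4.

-1/4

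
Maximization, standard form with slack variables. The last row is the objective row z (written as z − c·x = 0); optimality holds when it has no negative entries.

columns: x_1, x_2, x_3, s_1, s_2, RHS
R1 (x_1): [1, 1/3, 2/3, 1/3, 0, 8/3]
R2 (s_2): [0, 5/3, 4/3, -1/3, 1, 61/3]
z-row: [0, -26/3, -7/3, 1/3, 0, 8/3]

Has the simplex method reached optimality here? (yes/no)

no

The z-row has a negative entry -26/3 in column x_2, so it is not optimal.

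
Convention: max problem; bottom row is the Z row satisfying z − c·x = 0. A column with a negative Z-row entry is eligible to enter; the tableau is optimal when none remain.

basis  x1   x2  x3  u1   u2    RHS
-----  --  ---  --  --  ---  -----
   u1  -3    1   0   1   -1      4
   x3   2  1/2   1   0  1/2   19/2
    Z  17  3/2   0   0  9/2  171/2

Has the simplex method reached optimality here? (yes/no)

Every Z-row coefficient is ≥ 0, so the tableau is optimal.

yes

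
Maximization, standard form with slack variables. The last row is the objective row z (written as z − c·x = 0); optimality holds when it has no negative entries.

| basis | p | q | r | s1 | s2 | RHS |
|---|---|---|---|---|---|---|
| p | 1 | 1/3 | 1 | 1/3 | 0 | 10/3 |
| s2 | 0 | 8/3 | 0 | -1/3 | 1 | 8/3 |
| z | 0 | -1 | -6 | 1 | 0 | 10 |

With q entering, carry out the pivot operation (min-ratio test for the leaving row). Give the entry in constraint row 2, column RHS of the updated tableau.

1

Ratio test on column q — row 1: (10/3)/(1/3) = 10; row 2: (8/3)/(8/3) = 1. Minimum is 1 at row 2 (s2 leaves); pivot element 8/3.
Divide row 2 by 8/3; eliminate column q from the other rows.
In the new row 2, the RHS entry is the old entry divided by the pivot: (8/3)/(8/3) = 1.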